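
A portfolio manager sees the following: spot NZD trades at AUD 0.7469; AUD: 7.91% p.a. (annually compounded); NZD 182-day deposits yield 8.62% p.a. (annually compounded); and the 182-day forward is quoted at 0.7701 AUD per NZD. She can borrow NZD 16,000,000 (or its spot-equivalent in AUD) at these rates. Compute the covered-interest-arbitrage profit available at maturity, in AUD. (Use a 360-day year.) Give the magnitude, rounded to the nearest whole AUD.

T = 182/360 years.
Keep in NZD, deliver into the forward: 16,000,000·1.0426880545·0.7701 = AUD 12,847,585.13.
Swap to AUD now, deposit: 16,000,000·0.7469·1.0392368129 = AUD 12,419,295.61.
The quoted forward overvalues NZD, so borrow AUD, buy NZD at spot, deposit the NZD at 8.62%, and sell the proceeds forward at 0.7701.
Profit = 12,847,585.13 − 12,419,295.61 = AUD 428,290.

AUD 428,290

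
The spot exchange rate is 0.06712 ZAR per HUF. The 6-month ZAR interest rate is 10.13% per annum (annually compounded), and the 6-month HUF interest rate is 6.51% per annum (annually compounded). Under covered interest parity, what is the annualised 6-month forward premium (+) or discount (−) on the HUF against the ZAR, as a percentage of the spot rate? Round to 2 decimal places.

+3.37%

T = 6/12 years.
No-arbitrage forward: 0.06712 × 1.0494284 / 1.0320368 = 0.06825109 ZAR/HUF.
Annualised premium = (F − S)/S × (1/T) = (0.06825109 − 0.06712)/0.06712 ÷ (6/12) = 3.37%.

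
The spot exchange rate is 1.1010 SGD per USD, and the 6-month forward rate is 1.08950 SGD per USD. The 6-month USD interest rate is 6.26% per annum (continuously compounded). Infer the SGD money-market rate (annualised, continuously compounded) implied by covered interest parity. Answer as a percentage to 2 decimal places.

T = 6/12 years.
F/S = 1.0895/1.101 = 0.9895550 = (growth of SGD) / (growth of USD).
USD growth factor: e^(0.0626×6/12) = 1.031795.
Hence g_SGD = 1.0210179.
r = ln(1.0210179)/(6/12) = 0.041600 → 4.16%.

4.16%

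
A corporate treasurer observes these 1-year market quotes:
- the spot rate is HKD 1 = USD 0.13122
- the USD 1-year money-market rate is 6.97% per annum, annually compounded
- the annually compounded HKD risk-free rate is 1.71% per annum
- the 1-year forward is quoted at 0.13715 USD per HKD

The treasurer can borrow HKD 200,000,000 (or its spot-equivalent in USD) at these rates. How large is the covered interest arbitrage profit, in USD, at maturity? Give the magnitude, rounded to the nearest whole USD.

T = 1 year.
Keep in HKD, deliver into the forward: 200,000,000·1.017100·0.13715 = USD 27,899,053.00.
Swap to USD now, deposit: 200,000,000·0.13122·1.069700 = USD 28,073,206.80.
The quoted forward undervalues HKD, so borrow HKD, convert to USD at spot, deposit the USD at 6.97%, and buy HKD forward at 0.13715 to cover the loan.
Arbitrage profit = |27,899,053.00 − 28,073,206.80| = USD 174,154.

USD 174,154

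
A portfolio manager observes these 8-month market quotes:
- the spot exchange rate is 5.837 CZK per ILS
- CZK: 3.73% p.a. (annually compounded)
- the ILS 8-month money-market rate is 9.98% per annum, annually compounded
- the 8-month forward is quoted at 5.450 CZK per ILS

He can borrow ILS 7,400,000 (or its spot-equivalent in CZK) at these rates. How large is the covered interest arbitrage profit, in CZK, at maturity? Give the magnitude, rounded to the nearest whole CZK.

T = 8/12 years.
Keep in ILS, deliver into the forward: 7,400,000·1.0654730689·5.450 = CZK 42,970,528.87.
Swap to CZK now, deposit: 7,400,000·5.837·1.0247145872 = CZK 44,261,316.94.
The quoted forward undervalues ILS, so borrow ILS, convert to CZK at spot, deposit the CZK at 3.73%, and buy ILS forward at 5.450 to cover the loan.
Profit = 44,261,316.94 − 42,970,528.87 = CZK 1,290,788.

CZK 1,290,788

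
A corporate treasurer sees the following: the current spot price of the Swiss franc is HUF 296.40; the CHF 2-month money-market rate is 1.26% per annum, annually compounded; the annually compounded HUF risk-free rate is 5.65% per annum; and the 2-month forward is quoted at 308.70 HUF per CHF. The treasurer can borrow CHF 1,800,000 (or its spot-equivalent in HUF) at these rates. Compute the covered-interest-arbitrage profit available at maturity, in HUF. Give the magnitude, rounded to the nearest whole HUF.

HUF 18,391,172

T = 2/12 years.
Route A — deposit CHF, sell forward: 1,800,000 × 1.00208905914 × 308.70 = HUF 556,820,806.60.
Route B — convert at spot, deposit HUF: 1,800,000 × 296.40 × 1.00920234326 = HUF 538,429,634.18.
The quoted forward overvalues CHF, so borrow HUF, buy CHF at spot, deposit the CHF at 1.26%, and sell the proceeds forward at 308.70.
The gap between the two covered legs is HUF 18,391,172.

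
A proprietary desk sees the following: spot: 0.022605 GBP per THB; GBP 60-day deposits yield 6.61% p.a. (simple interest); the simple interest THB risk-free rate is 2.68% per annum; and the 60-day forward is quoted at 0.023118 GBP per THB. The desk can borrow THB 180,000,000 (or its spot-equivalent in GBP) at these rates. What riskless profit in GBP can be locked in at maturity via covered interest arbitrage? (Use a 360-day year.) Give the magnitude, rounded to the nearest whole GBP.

T = 60/360 years.
Route A — deposit THB, sell forward: 180,000,000 × 1.004466667 × 0.023118 = GBP 4,179,826.87.
Route B — convert at spot, deposit GBP: 180,000,000 × 0.022605 × 1.011016667 = GBP 4,113,725.72.
The quoted forward overvalues THB, so borrow GBP, buy THB at spot, deposit the THB at 2.68%, and sell the proceeds forward at 0.023118.
Arbitrage profit = |4,179,826.87 − 4,113,725.72| = GBP 66,101.

GBP 66,101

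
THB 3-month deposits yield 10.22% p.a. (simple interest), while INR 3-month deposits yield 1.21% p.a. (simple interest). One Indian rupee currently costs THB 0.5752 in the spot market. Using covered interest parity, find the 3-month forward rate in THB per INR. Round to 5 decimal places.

T = 3/12 years.
THB accumulates by 1 + 0.1022×3/12 = 1.025550.
Growth of 1 INR over T: 1 + 0.0121×3/12 = 1.003025.
So F = 0.5752 × 1.025550 / 1.003025 = 0.5881173 (THB/INR).

0.58812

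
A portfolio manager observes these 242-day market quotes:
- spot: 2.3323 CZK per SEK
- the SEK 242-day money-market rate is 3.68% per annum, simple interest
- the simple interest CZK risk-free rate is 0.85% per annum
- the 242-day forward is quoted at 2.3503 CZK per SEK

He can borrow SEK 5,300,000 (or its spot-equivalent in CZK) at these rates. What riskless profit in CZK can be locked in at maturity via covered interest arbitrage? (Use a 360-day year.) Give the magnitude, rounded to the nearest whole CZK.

T = 242/360 years.
Invest the SEK and cover forward: 5,300,000 × 1.0247377778 × 2.3503 = CZK 12,764,738.36.
Convert at spot and invest in CZK: 5,300,000 × 2.3323 × 1.0057138889 = CZK 12,431,820.47.
The quoted forward overvalues SEK, so borrow CZK, buy SEK at spot, deposit the SEK at 3.68%, and sell the proceeds forward at 2.3503.
Arbitrage profit = |12,764,738.36 − 12,431,820.47| = CZK 332,918.

CZK 332,918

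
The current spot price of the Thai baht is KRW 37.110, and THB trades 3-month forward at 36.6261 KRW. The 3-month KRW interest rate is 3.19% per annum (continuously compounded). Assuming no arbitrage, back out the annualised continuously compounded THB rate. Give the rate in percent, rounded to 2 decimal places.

8.44%

T = 3/12 years.
F/S = 36.6261/37.11 = 0.9869604 = (growth of KRW) / (growth of THB).
KRW growth factor: e^(0.0319×3/12) = 1.0080069.
So the THB growth factor = 1.0213246.
r = ln(1.0213246)/(3/12) = 0.084402 → 8.44%.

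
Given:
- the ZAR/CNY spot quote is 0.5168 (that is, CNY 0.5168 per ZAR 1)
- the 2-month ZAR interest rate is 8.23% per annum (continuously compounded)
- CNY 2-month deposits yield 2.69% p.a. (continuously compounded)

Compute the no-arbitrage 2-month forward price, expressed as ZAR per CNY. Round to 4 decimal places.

T = 2/12 years.
Growth of 1 CNY over T: e^(0.0269×2/12) = 1.0044934.
Growth of 1 ZAR over T: e^(0.0823×2/12) = 1.0138112.
So F = 0.5168 × 1.0044934 / 1.0138112 = 0.5120502 (CNY/ZAR).
Quoted the other way: 1/0.5120502 = 1.9529 ZAR per CNY.

1.9529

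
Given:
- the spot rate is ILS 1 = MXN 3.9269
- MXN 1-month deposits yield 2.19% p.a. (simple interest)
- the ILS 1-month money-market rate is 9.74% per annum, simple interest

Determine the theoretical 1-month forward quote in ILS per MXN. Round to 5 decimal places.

0.25625

T = 1/12 years.
Growth of 1 MXN over T: 1 + 0.0219×1/12 = 1.001825.
Growth of 1 ILS over T: 1 + 0.0974×1/12 = 1.0081167.
Forward (MXN per ILS) = 3.9269 × 1.001825 / 1.0081167 = 3.902392.
Quoted the other way: 1/3.902392 = 0.25625 ILS per MXN.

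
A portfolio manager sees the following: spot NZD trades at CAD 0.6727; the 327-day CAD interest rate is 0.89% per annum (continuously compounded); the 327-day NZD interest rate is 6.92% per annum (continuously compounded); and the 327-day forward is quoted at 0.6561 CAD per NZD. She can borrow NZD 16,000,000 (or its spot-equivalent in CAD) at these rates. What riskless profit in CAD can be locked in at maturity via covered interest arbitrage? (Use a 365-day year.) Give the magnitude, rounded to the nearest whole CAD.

CAD 319,640

T = 327/365 years.
Keep in NZD, deliver into the forward: 16,000,000·1.0639576808·0.6561 = CAD 11,169,002.15.
Swap to CAD now, deposit: 16,000,000·0.6727·1.0080052971 = CAD 10,849,362.61.
The quoted forward overvalues NZD, so borrow CAD, buy NZD at spot, deposit the NZD at 6.92%, and sell the proceeds forward at 0.6561.
Profit = 11,169,002.15 − 10,849,362.61 = CAD 319,640.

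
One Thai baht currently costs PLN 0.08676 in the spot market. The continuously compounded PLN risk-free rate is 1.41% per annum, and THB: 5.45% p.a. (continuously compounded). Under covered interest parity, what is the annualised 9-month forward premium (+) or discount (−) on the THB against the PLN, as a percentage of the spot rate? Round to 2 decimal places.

T = 9/12 years.
No-arbitrage forward: 0.08676 × 1.0106311 / 1.0417219 = 0.08417060 PLN/THB.
Annualised premium = (F − S)/S × (1/T) = (0.08417060 − 0.08676)/0.08676 ÷ (9/12) = -3.98%.

-3.98%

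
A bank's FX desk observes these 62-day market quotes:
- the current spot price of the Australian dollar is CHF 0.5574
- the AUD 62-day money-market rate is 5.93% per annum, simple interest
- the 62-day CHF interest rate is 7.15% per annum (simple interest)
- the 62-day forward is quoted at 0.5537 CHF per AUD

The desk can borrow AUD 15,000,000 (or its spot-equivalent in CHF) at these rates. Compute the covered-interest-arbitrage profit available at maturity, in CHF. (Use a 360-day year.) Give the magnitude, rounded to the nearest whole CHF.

CHF 73,634

T = 62/360 years.
Invest the AUD and cover forward: 15,000,000 × 1.010212778 × 0.5537 = CHF 8,390,322.23.
Convert at spot and invest in CHF: 15,000,000 × 0.5574 × 1.012313889 = CHF 8,463,956.43.
The quoted forward undervalues AUD, so borrow AUD, convert to CHF at spot, deposit the CHF at 7.15%, and buy AUD forward at 0.5537 to cover the loan.
Arbitrage profit = |8,390,322.23 − 8,463,956.43| = CHF 73,634.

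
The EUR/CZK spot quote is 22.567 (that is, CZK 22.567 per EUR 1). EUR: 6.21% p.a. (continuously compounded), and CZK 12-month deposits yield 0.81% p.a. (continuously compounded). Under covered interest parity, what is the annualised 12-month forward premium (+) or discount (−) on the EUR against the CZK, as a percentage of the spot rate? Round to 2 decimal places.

T = 1 year.
CIP forward (CZK per EUR) = 22.567 × 1.0081329/1.0640687 = 21.380701.
Annualised premium = (F − S)/S × (1/T) = (21.380701 − 22.567)/22.567 ÷ 1 = -5.26%.

-5.26%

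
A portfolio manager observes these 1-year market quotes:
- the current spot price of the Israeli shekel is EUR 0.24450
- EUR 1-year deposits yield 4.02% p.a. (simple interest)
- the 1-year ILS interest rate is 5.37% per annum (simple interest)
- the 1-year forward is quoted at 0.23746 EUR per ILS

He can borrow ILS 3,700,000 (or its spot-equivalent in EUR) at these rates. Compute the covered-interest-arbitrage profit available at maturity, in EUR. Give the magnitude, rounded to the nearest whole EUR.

EUR 15,234

T = 1 year.
Route A — deposit ILS, sell forward: 3,700,000 × 1.053700 × 0.23746 = EUR 925,782.93.
Route B — convert at spot, deposit EUR: 3,700,000 × 0.24450 × 1.040200 = EUR 941,016.93.
The quoted forward undervalues ILS, so borrow ILS, convert to EUR at spot, deposit the EUR at 4.02%, and buy ILS forward at 0.23746 to cover the loan.
The gap between the two covered legs is EUR 15,234.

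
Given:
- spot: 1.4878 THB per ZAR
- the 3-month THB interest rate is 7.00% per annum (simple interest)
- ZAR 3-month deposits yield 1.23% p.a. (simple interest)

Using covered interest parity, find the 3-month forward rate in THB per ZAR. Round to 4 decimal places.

T = 3/12 years.
THB growth factor: 1 + 0.0700×3/12 = 1.017500.
ZAR growth factor: 1 + 0.0123×3/12 = 1.003075.
Forward (THB per ZAR) = 1.4878 × 1.017500 / 1.003075 = 1.509196.

1.5092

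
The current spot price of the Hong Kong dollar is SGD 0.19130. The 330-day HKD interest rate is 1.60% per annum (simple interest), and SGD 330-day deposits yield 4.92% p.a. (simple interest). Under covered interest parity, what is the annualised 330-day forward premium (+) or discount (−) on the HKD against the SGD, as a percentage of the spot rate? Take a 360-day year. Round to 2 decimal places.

T = 330/360 years.
F = S · g_SGD/g_HKD = 0.1913 × 1.045100/1.0146667 = 0.19703774.
(F − S)/S ÷ T = (0.19703774 − 0.1913)/0.1913/(330/360) = 0.032720 → 3.27%.

+3.27%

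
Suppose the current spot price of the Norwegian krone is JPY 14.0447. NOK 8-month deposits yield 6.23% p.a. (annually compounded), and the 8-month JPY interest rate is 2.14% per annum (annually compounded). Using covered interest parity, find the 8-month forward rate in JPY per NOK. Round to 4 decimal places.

T = 8/12 years.
JPY accumulates by (1 + 0.0214)^(8/12) = 1.01421626.
NOK accumulates by (1 + 0.0623)^(8/12) = 1.0411136.
So F = 14.0447 × 1.01421626 / 1.0411136 = 13.681853 (JPY/NOK).

13.6819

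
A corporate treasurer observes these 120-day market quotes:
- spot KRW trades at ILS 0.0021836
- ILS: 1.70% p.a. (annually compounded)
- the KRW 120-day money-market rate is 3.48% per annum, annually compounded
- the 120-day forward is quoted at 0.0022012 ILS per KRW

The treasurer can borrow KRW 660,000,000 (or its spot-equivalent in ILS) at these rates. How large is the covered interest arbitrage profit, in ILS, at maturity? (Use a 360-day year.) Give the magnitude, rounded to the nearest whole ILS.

T = 120/360 years.
Keep in KRW, deliver into the forward: 660,000,000·1.011467983·0.0022012 = ILS 1,469,452.59.
Swap to ILS now, deposit: 660,000,000·0.0021836·1.005634855 = ILS 1,449,296.82.
The quoted forward overvalues KRW, so borrow ILS, buy KRW at spot, deposit the KRW at 3.48%, and sell the proceeds forward at 0.0022012.
The gap between the two covered legs is ILS 20,156.

ILS 20,156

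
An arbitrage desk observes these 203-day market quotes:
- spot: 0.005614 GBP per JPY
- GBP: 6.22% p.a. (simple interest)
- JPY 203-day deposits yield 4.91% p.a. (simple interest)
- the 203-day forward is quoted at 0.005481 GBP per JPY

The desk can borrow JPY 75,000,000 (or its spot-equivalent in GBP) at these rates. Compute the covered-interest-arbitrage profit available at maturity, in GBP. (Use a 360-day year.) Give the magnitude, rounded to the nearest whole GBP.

T = 203/360 years.
Route A — deposit JPY, sell forward: 75,000,000 × 1.02768694 × 0.005481 = GBP 422,456.41.
Route B — convert at spot, deposit GBP: 75,000,000 × 0.005614 × 1.03507389 = GBP 435,817.86.
The quoted forward undervalues JPY, so borrow JPY, convert to GBP at spot, deposit the GBP at 6.22%, and buy JPY forward at 0.005481 to cover the loan.
Arbitrage profit = |422,456.41 − 435,817.86| = GBP 13,361.

GBP 13,361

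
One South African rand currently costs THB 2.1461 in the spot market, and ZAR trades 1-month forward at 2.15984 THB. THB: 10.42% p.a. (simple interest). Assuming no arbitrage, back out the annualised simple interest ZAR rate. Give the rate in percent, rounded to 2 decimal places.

T = 1/12 years.
By CIP, F/S equals the THB-to-ZAR growth ratio: 2.15984/2.1461 = 1.0064023.
THB growth factor: 1 + 0.1042×1/12 = 1.0086833.
That pins the ZAR growth at 1.0022665.
r = (1.0022665 − 1)/(1/12) = 0.027198 → 2.72%.

2.72%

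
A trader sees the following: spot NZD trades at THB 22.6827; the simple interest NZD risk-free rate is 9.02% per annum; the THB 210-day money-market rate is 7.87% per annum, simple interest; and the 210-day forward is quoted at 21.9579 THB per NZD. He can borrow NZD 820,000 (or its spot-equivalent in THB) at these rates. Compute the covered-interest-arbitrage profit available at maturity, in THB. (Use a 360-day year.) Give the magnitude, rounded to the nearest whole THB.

THB 500,834

T = 210/360 years.
Invest the NZD and cover forward: 820,000 × 1.0526166667 × 21.9579 = THB 18,952,866.23.
Convert at spot and invest in THB: 820,000 × 22.6827 × 1.0459083333 = THB 19,453,700.46.
The quoted forward undervalues NZD, so borrow NZD, convert to THB at spot, deposit the THB at 7.87%, and buy NZD forward at 21.9579 to cover the loan.
The gap between the two covered legs is THB 500,834.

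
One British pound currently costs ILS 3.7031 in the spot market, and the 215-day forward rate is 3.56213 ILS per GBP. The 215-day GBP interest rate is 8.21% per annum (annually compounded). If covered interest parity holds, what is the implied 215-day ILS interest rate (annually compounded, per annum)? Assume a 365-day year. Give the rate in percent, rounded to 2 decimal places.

T = 215/365 years.
By CIP, F/S equals the ILS-to-GBP growth ratio: 3.56213/3.7031 = 0.9619319.
GBP growth factor: (1 + 0.0821)^(215/365) = 1.0475745.
Hence g_ILS = 1.0076953.
r = 1.0076953^(365/215) − 1 = 0.013099 → 1.31%.

1.31%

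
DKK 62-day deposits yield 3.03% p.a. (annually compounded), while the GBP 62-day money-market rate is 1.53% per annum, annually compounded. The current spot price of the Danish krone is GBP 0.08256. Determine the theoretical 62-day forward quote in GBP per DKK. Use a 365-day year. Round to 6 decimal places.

T = 62/365 years.
Growth of 1 GBP over T: (1 + 0.0153)^(62/365) = 1.0025826.
DKK growth factor: (1 + 0.0303)^(62/365) = 1.0050833.
Forward (GBP per DKK) = 0.08256 × 1.0025826 / 1.0050833 = 0.08235459.

0.082355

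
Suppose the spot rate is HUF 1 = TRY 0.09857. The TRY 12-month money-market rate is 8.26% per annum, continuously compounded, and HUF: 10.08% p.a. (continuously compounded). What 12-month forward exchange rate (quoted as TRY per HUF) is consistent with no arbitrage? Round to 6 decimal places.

0.096792

T = 1 year.
TRY growth factor: e^(0.0826×1) = 1.0861073.
Growth of 1 HUF over T: e^(0.1008×1) = 1.1060554.
CIP: F = S · (grow TRY)/(grow HUF) = 0.09857 × 1.0861073/1.1060554 = 0.09679226 TRY per HUF.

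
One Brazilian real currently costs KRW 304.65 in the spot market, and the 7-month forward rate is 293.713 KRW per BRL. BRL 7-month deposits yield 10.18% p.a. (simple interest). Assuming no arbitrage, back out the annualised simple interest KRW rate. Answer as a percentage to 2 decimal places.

3.66%

T = 7/12 years.
CIP gives F = S · g_KRW/g_BRL, so g_KRW/g_BRL = 293.713/304.65 = 0.9640998.
The BRL side grows by 1 + 0.1018×7/12 = 1.0593833.
Hence g_KRW = 1.0213512.
(1.0213512 − 1)/T = 0.036602, i.e. 3.66%.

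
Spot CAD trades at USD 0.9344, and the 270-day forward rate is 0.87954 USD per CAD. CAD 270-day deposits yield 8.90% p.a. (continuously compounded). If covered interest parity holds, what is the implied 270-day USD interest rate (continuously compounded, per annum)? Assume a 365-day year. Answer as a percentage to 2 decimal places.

T = 270/365 years.
F/S = 0.87954/0.9344 = 0.9412885 = (growth of USD) / (growth of CAD).
CAD growth factor: e^(0.0890×270/365) = 1.0680511.
So the USD growth factor = 1.0053442.
r = ln(1.0053442)/(270/365) = 0.007205 → 0.72%.

0.72%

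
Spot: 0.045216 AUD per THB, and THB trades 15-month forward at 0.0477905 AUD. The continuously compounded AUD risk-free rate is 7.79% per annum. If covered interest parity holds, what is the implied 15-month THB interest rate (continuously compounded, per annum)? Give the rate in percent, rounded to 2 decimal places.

3.36%

T = 15/12 years.
CIP gives F = S · g_AUD/g_THB, so g_AUD/g_THB = 0.0477905/0.045216 = 1.0569378.
The AUD side grows by e^(0.0779×15/12) = 1.1022736.
That pins the THB growth at 1.0428935.
Take logs: ln 1.0428935 / (15/12) = 0.033599, so 3.36%.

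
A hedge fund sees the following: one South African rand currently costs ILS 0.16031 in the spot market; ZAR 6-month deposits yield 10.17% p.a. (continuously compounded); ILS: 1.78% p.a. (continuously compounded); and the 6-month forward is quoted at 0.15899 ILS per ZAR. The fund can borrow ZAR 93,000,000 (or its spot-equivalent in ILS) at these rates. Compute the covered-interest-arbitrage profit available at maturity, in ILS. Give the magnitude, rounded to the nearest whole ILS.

T = 6/12 years.
Keep in ZAR, deliver into the forward: 93,000,000·1.0521650567·0.15899 = ILS 15,557,386.18.
Swap to ILS now, deposit: 93,000,000·0.16031·1.0089397228 = ILS 15,042,110.81.
The quoted forward overvalues ZAR, so borrow ILS, buy ZAR at spot, deposit the ZAR at 10.17%, and sell the proceeds forward at 0.15899.
Profit = 15,557,386.18 − 15,042,110.81 = ILS 515,275.

ILS 515,275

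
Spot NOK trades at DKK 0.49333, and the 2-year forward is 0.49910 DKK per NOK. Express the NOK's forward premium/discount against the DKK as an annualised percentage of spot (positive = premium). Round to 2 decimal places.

T = 2 years.
Period premium: (0.49910 − 0.49333)/0.49333 = 0.0116960.
×(1/T) gives 0.58% p.a.

+0.58%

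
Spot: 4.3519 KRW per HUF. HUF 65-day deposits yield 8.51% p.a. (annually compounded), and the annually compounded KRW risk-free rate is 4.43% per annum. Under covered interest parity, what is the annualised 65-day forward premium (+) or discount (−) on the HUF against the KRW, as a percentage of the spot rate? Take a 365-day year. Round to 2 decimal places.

T = 65/365 years.
No-arbitrage forward: 4.3519 × 1.0077492 / 1.0146506 = 4.3222995 KRW/HUF.
(F − S)/S ÷ T = (4.3222995 − 4.3519)/4.3519/(65/365) = -0.038194 → -3.82%.

-3.82%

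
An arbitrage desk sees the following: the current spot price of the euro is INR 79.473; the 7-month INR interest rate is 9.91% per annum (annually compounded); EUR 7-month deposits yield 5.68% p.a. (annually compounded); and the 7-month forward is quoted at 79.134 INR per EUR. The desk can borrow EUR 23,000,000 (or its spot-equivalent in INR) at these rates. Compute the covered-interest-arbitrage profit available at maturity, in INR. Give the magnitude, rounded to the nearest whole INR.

T = 7/12 years.
Route A — deposit EUR, sell forward: 23,000,000 × 1.032751424511 × 79.134 = INR 1,879,692,278.23.
Route B — convert at spot, deposit INR: 23,000,000 × 79.473 × 1.056667551713 = INR 1,931,460,427.76.
The quoted forward undervalues EUR, so borrow EUR, convert to INR at spot, deposit the INR at 9.91%, and buy EUR forward at 79.134 to cover the loan.
Arbitrage profit = |1,879,692,278.23 − 1,931,460,427.76| = INR 51,768,150.

INR 51,768,150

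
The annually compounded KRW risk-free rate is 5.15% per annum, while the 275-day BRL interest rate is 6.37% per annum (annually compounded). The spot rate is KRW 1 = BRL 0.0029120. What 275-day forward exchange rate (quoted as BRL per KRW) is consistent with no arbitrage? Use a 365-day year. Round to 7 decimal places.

T = 275/365 years.
Growth of 1 BRL over T: (1 + 0.0637)^(275/365) = 1.0476259.
Growth of 1 KRW over T: (1 + 0.0515)^(275/365) = 1.0385601.
Forward (BRL per KRW) = 0.002912 × 1.0476259 / 1.0385601 = 0.002937419.

0.0029374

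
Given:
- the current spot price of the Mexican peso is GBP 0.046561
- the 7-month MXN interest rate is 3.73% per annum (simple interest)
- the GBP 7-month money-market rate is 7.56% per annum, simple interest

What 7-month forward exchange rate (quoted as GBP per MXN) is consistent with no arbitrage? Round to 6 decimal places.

T = 7/12 years.
GBP accumulates by 1 + 0.0756×7/12 = 1.044100.
MXN accumulates by 1 + 0.0373×7/12 = 1.0217583.
Forward (GBP per MXN) = 0.046561 × 1.044100 / 1.0217583 = 0.04757910.

0.047579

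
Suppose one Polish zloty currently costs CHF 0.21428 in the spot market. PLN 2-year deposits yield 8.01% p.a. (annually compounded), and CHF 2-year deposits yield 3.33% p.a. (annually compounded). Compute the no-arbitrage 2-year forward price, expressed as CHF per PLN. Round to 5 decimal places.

T = 2 years.
Growth of 1 CHF over T: (1 + 0.0333)^2 = 1.0677089.
PLN accumulates by (1 + 0.0801)^2 = 1.166616.
Forward (CHF per PLN) = 0.21428 × 1.0677089 / 1.166616 = 0.1961131.

0.19611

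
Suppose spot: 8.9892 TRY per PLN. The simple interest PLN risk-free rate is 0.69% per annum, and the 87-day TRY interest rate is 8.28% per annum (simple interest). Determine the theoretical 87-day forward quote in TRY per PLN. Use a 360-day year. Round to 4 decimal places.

9.1538

T = 87/360 years.
TRY growth factor: 1 + 0.0828×87/360 = 1.020010.
Growth of 1 PLN over T: 1 + 0.0069×87/360 = 1.0016675.
Forward (TRY per PLN) = 8.9892 × 1.020010 / 1.0016675 = 9.153810.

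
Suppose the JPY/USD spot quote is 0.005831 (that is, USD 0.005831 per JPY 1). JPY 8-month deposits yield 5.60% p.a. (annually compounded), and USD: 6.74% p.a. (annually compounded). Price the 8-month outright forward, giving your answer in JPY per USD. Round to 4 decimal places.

170.2739

T = 8/12 years.
Growth of 1 USD over T: (1 + 0.0674)^(8/12) = 1.044443133.
Growth of 1 JPY over T: (1 + 0.0560)^(8/12) = 1.036993288.
So F = 0.005831 × 1.044443133 / 1.036993288 = 0.00587289038 (USD/JPY).
Invert for JPY per USD: 1 / 0.00587289038 = 170.2739.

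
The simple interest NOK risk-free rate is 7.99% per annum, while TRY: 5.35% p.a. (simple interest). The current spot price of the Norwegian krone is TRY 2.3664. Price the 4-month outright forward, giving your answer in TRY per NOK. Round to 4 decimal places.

2.3461

T = 4/12 years.
Growth of 1 TRY over T: 1 + 0.0535×4/12 = 1.0178333.
NOK accumulates by 1 + 0.0799×4/12 = 1.0266333.
So F = 2.3664 × 1.0178333 / 1.0266333 = 2.346116 (TRY/NOK).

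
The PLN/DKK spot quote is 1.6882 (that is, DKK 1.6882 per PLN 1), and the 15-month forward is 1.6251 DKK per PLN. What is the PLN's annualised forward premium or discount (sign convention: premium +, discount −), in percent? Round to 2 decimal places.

T = 15/12 years.
(F − S)/S = (1.6251 − 1.6882)/1.6882 = -0.0373771.
Per annum: -0.0373771 / (15/12) = -0.029902 = -2.99%.

-2.99%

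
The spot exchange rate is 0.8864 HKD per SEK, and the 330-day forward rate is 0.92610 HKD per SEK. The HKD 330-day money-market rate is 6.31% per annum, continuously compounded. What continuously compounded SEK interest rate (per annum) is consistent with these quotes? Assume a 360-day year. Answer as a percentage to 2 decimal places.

T = 330/360 years.
CIP gives F = S · g_HKD/g_SEK, so g_HKD/g_SEK = 0.9261/0.8864 = 1.0447879.
The HKD side grows by e^(0.0631×330/360) = 1.0595472.
Hence g_SEK = 1.0141266.
Take logs: ln 1.0141266 / (330/360) = 0.015303, so 1.53%.

1.53%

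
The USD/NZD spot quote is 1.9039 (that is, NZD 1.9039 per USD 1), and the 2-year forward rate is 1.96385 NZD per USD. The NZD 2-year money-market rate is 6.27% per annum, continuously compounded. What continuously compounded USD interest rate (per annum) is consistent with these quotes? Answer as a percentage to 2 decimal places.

T = 2 years.
CIP gives F = S · g_NZD/g_USD, so g_NZD/g_USD = 1.96385/1.9039 = 1.0314880.
NZD growth factor: e^(0.0627×2) = 1.1336018.
That pins the USD growth at 1.0989966.
Take logs: ln 1.0989966 / 2 = 0.047199, so 4.72%.

4.72%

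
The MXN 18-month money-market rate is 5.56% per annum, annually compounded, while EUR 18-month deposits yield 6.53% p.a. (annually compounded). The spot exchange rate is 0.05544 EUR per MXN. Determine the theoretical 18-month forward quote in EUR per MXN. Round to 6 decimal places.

0.056206

T = 18/12 years.
EUR accumulates by (1 + 0.0653)^(18/12) = 1.099532.
Growth of 1 MXN over T: (1 + 0.0556)^(18/12) = 1.0845487.
CIP: F = S · (grow EUR)/(grow MXN) = 0.05544 × 1.099532/1.0845487 = 0.05620592 EUR per MXN.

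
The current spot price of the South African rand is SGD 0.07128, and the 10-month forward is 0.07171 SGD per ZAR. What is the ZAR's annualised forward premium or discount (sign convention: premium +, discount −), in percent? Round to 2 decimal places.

T = 10/12 years.
Period premium: (0.07171 − 0.07128)/0.07128 = 0.0060325.
Per annum: 0.0060325 / (10/12) = 0.007239 = 0.72%.

+0.72%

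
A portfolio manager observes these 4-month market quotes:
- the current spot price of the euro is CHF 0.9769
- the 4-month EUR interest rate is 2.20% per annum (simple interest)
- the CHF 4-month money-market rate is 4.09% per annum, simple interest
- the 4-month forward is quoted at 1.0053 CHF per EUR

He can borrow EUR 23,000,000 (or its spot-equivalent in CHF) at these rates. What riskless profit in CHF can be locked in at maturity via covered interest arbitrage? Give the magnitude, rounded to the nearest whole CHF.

CHF 516,437

T = 4/12 years.
Invest the EUR and cover forward: 23,000,000 × 1.0073333333 × 1.0053 = CHF 23,291,460.60.
Convert at spot and invest in CHF: 23,000,000 × 0.9769 × 1.0136333333 = CHF 22,775,023.28.
The quoted forward overvalues EUR, so borrow CHF, buy EUR at spot, deposit the EUR at 2.20%, and sell the proceeds forward at 1.0053.
Profit = 23,291,460.60 − 22,775,023.28 = CHF 516,437.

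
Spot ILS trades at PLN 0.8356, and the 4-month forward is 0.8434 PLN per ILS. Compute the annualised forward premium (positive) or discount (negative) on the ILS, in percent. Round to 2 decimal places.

T = 4/12 years.
Period premium: (0.8434 − 0.8356)/0.8356 = 0.0093346.
Per annum: 0.0093346 / (4/12) = 0.028004 = 2.80%.

+2.80%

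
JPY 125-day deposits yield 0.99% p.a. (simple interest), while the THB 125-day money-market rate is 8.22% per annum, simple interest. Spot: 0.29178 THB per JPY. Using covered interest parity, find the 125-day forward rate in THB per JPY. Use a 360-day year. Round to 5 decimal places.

0.29908

T = 125/360 years.
THB growth factor: 1 + 0.0822×125/360 = 1.0285417.
Growth of 1 JPY over T: 1 + 0.0099×125/360 = 1.0034375.
Forward (THB per JPY) = 0.29178 × 1.0285417 / 1.0034375 = 0.2990798.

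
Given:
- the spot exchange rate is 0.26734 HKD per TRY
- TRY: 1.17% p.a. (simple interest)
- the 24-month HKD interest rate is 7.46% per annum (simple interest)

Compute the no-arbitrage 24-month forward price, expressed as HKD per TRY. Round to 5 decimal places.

T = 2 years.
Growth of 1 HKD over T: 1 + 0.0746×2 = 1.149200.
Growth of 1 TRY over T: 1 + 0.0117×2 = 1.023400.
Forward (HKD per TRY) = 0.26734 × 1.149200 / 1.023400 = 0.3002024.

0.30020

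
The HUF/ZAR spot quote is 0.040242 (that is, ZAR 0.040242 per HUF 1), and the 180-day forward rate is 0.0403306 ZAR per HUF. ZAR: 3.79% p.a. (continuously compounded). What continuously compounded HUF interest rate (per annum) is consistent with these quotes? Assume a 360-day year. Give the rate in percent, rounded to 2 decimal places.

T = 180/360 years.
CIP gives F = S · g_ZAR/g_HUF, so g_ZAR/g_HUF = 0.0403306/0.040242 = 1.0022017.
The ZAR side grows by e^(0.0379×180/360) = 1.0191307.
So the HUF growth factor = 1.0168918.
Take logs: ln 1.0168918 / (180/360) = 0.033501, so 3.35%.

3.35%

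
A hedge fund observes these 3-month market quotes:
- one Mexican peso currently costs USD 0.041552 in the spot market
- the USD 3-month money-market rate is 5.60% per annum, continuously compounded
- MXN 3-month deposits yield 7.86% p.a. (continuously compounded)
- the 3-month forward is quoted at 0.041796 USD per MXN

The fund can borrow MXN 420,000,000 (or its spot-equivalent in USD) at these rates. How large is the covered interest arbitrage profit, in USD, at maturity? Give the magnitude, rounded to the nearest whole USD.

USD 204,790

T = 3/12 years.
Route A — deposit MXN, sell forward: 420,000,000 × 1.019844332 × 0.041796 = USD 17,902,673.75.
Route B — convert at spot, deposit USD: 420,000,000 × 0.041552 × 1.0140984589 = USD 17,697,884.05.
The quoted forward overvalues MXN, so borrow USD, buy MXN at spot, deposit the MXN at 7.86%, and sell the proceeds forward at 0.041796.
Arbitrage profit = |17,902,673.75 − 17,697,884.05| = USD 204,790.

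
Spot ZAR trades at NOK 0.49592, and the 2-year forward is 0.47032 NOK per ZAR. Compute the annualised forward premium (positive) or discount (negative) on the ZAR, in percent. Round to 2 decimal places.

-2.58%

T = 2 years.
Period premium: (0.47032 − 0.49592)/0.49592 = -0.0516212.
Per annum: -0.0516212 / 2 = -0.025811 = -2.58%.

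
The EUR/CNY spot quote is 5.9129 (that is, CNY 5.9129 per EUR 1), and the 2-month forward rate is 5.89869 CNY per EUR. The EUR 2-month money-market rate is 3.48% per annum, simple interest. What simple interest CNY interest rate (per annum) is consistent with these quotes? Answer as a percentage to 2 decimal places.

T = 2/12 years.
CIP gives F = S · g_CNY/g_EUR, so g_CNY/g_EUR = 5.89869/5.9129 = 0.9975968.
EUR growth factor: 1 + 0.0348×2/12 = 1.005800.
Hence g_CNY = 1.0033829.
r = (1.0033829 − 1)/(2/12) = 0.020297 → 2.03%.

2.03%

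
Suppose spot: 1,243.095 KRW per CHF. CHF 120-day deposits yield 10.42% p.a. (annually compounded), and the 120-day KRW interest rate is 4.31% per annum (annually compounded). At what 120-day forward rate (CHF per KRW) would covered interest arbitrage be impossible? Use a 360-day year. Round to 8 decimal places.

0.00081985

T = 120/360 years.
KRW growth factor: (1 + 0.0431)^(120/360) = 1.0141651.
CHF accumulates by (1 + 0.1042)^(120/360) = 1.0335923.
Forward (KRW per CHF) = 1243.095 × 1.0141651 / 1.0335923 = 1219.730.
Quoted the other way: 1/1219.730 = 0.00081985 CHF per KRW.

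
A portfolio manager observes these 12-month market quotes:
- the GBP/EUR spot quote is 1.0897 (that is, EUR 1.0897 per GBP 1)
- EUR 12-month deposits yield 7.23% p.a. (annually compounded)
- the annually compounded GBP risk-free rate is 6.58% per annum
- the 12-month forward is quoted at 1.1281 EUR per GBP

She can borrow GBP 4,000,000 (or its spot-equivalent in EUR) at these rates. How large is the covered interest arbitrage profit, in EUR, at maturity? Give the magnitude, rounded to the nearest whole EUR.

EUR 135,375

T = 1 year.
Invest the GBP and cover forward: 4,000,000 × 1.065800 × 1.1281 = EUR 4,809,315.92.
Convert at spot and invest in EUR: 4,000,000 × 1.0897 × 1.072300 = EUR 4,673,941.24.
The quoted forward overvalues GBP, so borrow EUR, buy GBP at spot, deposit the GBP at 6.58%, and sell the proceeds forward at 1.1281.
The gap between the two covered legs is EUR 135,375.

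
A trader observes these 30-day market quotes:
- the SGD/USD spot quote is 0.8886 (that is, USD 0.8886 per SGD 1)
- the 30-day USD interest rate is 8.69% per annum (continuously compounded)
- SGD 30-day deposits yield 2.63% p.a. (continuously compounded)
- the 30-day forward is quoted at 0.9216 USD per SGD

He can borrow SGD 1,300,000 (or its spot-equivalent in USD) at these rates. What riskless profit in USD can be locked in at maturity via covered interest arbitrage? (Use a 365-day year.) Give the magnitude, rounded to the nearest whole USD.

T = 30/365 years.
Keep in SGD, deliver into the forward: 1,300,000·1.002163982·0.9216 = USD 1,200,672.62.
Swap to USD now, deposit: 1,300,000·0.8886·1.007168034 = USD 1,163,460.37.
The quoted forward overvalues SGD, so borrow USD, buy SGD at spot, deposit the SGD at 2.63%, and sell the proceeds forward at 0.9216.
Profit = 1,200,672.62 − 1,163,460.37 = USD 37,212.

USD 37,212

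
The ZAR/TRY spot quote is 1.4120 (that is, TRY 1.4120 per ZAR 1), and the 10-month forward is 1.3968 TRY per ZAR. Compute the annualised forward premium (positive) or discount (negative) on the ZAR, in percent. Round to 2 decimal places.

T = 10/12 years.
Period premium: (1.3968 − 1.412)/1.412 = -0.0107649.
×(1/T) gives -1.29% p.a.

-1.29%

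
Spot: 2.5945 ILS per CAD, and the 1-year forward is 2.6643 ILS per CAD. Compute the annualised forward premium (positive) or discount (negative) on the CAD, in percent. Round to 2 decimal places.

T = 1 year.
(F − S)/S = (2.6643 − 2.5945)/2.5945 = 0.0269031.
Per annum: 0.0269031 / 1 = 0.026903 = 2.69%.

+2.69%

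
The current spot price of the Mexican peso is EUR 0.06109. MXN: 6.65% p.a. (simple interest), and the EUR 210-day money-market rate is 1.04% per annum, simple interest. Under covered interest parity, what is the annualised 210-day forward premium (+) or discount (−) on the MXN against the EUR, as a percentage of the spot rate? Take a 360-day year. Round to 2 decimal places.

-5.40%

T = 210/360 years.
CIP forward (EUR per MXN) = 0.06109 × 1.0060667/1.0387917 = 0.05916548.
Annualised premium = (F − S)/S × (1/T) = (0.05916548 − 0.06109)/0.06109 ÷ (210/360) = -5.40%.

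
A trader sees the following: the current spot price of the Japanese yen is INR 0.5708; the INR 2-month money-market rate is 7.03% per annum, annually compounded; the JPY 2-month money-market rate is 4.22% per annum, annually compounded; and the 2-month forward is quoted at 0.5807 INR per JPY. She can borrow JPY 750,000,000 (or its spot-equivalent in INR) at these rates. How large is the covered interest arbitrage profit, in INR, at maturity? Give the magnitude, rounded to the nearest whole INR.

INR 5,560,686

T = 2/12 years.
Invest the JPY and cover forward: 750,000,000 × 1.00691276084 × 0.5807 = INR 438,535,680.16.
Convert at spot and invest in INR: 750,000,000 × 0.5708 × 1.01138751351 = INR 432,974,994.53.
The quoted forward overvalues JPY, so borrow INR, buy JPY at spot, deposit the JPY at 4.22%, and sell the proceeds forward at 0.5807.
Arbitrage profit = |438,535,680.16 − 432,974,994.53| = INR 5,560,686.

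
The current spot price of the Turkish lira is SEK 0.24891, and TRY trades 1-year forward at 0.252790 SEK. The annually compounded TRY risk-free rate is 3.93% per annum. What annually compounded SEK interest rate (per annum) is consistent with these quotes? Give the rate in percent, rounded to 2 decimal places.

5.55%

T = 1 year.
By CIP, F/S equals the SEK-to-TRY growth ratio: 0.25279/0.24891 = 1.0155880.
TRY growth factor: (1 + 0.0393)^1 = 1.039300.
Hence g_SEK = 1.0555006.
r = 1.0555006^(1/1) − 1 = 0.055501 → 5.55%.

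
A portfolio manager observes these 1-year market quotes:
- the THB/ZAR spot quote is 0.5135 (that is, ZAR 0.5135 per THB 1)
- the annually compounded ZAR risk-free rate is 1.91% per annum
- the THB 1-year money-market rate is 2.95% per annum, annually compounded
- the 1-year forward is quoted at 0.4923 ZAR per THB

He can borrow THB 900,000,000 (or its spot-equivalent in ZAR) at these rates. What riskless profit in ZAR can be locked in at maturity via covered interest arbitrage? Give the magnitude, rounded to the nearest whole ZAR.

T = 1 year.
Keep in THB, deliver into the forward: 900,000,000·1.029500·0.4923 = ZAR 456,140,565.00.
Swap to ZAR now, deposit: 900,000,000·0.5135·1.019100 = ZAR 470,977,065.00.
The quoted forward undervalues THB, so borrow THB, convert to ZAR at spot, deposit the ZAR at 1.91%, and buy THB forward at 0.4923 to cover the loan.
Arbitrage profit = |456,140,565.00 − 470,977,065.00| = ZAR 14,836,500.

ZAR 14,836,500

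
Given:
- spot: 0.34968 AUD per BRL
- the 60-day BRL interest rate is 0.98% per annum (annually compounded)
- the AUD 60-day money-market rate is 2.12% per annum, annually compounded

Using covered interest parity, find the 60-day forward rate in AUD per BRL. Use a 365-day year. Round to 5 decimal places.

0.35033

T = 60/365 years.
AUD growth factor: (1 + 0.0212)^(60/365) = 1.0034545.
BRL accumulates by (1 + 0.0098)^(60/365) = 1.0016044.
CIP: F = S · (grow AUD)/(grow BRL) = 0.34968 × 1.0034545/1.0016044 = 0.3503259 AUD per BRL.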